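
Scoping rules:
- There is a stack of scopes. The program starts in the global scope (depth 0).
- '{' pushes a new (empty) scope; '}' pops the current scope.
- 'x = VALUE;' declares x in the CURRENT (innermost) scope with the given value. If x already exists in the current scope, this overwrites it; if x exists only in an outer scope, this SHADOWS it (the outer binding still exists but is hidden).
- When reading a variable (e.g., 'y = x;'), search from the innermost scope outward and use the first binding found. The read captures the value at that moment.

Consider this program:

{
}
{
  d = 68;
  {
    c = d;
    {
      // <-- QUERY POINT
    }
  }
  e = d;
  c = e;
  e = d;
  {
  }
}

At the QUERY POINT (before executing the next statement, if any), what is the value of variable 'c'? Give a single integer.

Answer: 68

Derivation:
Step 1: enter scope (depth=1)
Step 2: exit scope (depth=0)
Step 3: enter scope (depth=1)
Step 4: declare d=68 at depth 1
Step 5: enter scope (depth=2)
Step 6: declare c=(read d)=68 at depth 2
Step 7: enter scope (depth=3)
Visible at query point: c=68 d=68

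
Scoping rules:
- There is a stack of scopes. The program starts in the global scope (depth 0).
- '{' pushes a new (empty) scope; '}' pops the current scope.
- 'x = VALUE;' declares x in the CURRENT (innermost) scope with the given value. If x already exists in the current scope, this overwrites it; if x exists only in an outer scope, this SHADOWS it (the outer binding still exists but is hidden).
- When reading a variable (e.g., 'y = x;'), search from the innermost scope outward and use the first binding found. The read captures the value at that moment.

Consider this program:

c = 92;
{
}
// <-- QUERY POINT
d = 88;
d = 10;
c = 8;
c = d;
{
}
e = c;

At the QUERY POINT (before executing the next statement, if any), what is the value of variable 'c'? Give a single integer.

Answer: 92

Derivation:
Step 1: declare c=92 at depth 0
Step 2: enter scope (depth=1)
Step 3: exit scope (depth=0)
Visible at query point: c=92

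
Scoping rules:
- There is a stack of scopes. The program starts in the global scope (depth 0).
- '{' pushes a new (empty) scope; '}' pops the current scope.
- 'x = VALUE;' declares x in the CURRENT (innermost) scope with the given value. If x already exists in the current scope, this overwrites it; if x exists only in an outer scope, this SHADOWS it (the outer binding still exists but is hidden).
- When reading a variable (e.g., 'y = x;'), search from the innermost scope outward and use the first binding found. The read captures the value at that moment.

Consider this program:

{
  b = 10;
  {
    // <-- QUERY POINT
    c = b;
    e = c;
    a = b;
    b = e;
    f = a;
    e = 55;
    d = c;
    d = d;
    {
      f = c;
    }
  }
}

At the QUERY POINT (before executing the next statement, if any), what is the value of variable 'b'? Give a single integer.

Answer: 10

Derivation:
Step 1: enter scope (depth=1)
Step 2: declare b=10 at depth 1
Step 3: enter scope (depth=2)
Visible at query point: b=10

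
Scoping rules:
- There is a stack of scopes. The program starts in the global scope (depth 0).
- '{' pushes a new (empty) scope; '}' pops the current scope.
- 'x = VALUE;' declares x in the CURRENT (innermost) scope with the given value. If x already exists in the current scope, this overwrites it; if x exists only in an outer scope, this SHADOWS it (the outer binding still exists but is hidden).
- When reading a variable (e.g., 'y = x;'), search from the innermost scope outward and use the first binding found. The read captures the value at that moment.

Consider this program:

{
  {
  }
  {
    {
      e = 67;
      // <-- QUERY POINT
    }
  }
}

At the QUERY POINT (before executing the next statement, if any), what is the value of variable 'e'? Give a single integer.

Step 1: enter scope (depth=1)
Step 2: enter scope (depth=2)
Step 3: exit scope (depth=1)
Step 4: enter scope (depth=2)
Step 5: enter scope (depth=3)
Step 6: declare e=67 at depth 3
Visible at query point: e=67

Answer: 67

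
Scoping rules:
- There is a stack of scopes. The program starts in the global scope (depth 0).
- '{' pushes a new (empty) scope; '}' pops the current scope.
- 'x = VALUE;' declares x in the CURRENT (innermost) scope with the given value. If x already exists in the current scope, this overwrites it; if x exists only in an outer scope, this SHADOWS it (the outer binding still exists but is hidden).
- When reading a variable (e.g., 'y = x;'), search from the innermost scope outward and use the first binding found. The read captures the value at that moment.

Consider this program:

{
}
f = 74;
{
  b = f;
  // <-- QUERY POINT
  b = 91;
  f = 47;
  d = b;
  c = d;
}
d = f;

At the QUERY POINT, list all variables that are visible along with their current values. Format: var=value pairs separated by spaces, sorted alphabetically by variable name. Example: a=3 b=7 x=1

Answer: b=74 f=74

Derivation:
Step 1: enter scope (depth=1)
Step 2: exit scope (depth=0)
Step 3: declare f=74 at depth 0
Step 4: enter scope (depth=1)
Step 5: declare b=(read f)=74 at depth 1
Visible at query point: b=74 f=74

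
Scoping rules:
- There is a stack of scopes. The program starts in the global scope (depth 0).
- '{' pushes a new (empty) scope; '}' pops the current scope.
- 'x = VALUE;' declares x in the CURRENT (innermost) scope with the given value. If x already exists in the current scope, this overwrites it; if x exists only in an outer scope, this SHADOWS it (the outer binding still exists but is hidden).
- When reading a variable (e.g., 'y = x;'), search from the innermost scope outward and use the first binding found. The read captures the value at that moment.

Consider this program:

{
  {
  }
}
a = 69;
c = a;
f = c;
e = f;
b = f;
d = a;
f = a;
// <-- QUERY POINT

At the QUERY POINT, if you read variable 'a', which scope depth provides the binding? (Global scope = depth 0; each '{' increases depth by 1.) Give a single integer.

Answer: 0

Derivation:
Step 1: enter scope (depth=1)
Step 2: enter scope (depth=2)
Step 3: exit scope (depth=1)
Step 4: exit scope (depth=0)
Step 5: declare a=69 at depth 0
Step 6: declare c=(read a)=69 at depth 0
Step 7: declare f=(read c)=69 at depth 0
Step 8: declare e=(read f)=69 at depth 0
Step 9: declare b=(read f)=69 at depth 0
Step 10: declare d=(read a)=69 at depth 0
Step 11: declare f=(read a)=69 at depth 0
Visible at query point: a=69 b=69 c=69 d=69 e=69 f=69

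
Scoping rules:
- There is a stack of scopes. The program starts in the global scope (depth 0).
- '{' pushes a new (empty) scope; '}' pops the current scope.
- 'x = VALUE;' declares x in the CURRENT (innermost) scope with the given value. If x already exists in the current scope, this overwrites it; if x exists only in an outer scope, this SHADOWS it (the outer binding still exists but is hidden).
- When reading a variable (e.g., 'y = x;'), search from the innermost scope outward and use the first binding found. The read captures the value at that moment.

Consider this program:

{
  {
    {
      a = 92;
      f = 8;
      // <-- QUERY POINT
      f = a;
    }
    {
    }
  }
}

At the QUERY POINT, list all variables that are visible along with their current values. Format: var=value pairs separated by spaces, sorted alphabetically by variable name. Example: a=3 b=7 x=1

Answer: a=92 f=8

Derivation:
Step 1: enter scope (depth=1)
Step 2: enter scope (depth=2)
Step 3: enter scope (depth=3)
Step 4: declare a=92 at depth 3
Step 5: declare f=8 at depth 3
Visible at query point: a=92 f=8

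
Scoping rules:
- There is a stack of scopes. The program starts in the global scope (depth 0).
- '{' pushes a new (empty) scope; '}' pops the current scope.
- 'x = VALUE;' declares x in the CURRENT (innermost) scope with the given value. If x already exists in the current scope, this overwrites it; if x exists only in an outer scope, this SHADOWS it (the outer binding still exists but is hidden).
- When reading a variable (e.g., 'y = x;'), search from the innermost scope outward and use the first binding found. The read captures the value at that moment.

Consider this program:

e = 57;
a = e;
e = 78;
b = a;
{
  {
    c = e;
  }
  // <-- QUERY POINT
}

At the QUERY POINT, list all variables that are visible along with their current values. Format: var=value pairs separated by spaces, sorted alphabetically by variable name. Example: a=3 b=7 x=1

Answer: a=57 b=57 e=78

Derivation:
Step 1: declare e=57 at depth 0
Step 2: declare a=(read e)=57 at depth 0
Step 3: declare e=78 at depth 0
Step 4: declare b=(read a)=57 at depth 0
Step 5: enter scope (depth=1)
Step 6: enter scope (depth=2)
Step 7: declare c=(read e)=78 at depth 2
Step 8: exit scope (depth=1)
Visible at query point: a=57 b=57 e=78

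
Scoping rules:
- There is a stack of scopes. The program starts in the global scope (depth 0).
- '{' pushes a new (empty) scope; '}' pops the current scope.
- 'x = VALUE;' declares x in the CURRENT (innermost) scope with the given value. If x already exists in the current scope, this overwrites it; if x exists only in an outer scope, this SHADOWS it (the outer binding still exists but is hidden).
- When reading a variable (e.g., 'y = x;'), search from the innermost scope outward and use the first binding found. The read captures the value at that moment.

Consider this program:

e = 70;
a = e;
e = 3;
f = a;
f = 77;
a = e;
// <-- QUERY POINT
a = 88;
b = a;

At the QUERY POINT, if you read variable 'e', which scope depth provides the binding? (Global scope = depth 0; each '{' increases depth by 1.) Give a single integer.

Answer: 0

Derivation:
Step 1: declare e=70 at depth 0
Step 2: declare a=(read e)=70 at depth 0
Step 3: declare e=3 at depth 0
Step 4: declare f=(read a)=70 at depth 0
Step 5: declare f=77 at depth 0
Step 6: declare a=(read e)=3 at depth 0
Visible at query point: a=3 e=3 f=77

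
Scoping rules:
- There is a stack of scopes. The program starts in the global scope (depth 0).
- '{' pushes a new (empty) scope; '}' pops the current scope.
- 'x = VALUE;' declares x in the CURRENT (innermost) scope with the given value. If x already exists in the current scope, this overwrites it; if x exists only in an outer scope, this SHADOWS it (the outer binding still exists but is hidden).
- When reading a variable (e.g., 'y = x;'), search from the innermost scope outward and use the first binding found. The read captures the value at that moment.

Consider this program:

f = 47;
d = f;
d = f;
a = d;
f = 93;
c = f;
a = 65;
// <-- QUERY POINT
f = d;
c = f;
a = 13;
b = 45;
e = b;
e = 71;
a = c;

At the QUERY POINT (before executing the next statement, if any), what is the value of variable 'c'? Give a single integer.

Answer: 93

Derivation:
Step 1: declare f=47 at depth 0
Step 2: declare d=(read f)=47 at depth 0
Step 3: declare d=(read f)=47 at depth 0
Step 4: declare a=(read d)=47 at depth 0
Step 5: declare f=93 at depth 0
Step 6: declare c=(read f)=93 at depth 0
Step 7: declare a=65 at depth 0
Visible at query point: a=65 c=93 d=47 f=93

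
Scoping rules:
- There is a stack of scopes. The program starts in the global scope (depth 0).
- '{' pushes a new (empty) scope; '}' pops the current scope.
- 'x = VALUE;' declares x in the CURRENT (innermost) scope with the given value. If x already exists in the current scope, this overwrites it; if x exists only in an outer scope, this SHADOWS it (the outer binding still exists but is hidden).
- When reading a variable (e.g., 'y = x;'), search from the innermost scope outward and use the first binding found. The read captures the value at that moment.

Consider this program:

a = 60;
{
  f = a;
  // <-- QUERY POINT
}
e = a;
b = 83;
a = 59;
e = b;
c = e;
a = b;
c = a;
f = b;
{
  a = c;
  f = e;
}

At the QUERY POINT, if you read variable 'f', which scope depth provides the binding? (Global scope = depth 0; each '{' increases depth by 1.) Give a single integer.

Answer: 1

Derivation:
Step 1: declare a=60 at depth 0
Step 2: enter scope (depth=1)
Step 3: declare f=(read a)=60 at depth 1
Visible at query point: a=60 f=60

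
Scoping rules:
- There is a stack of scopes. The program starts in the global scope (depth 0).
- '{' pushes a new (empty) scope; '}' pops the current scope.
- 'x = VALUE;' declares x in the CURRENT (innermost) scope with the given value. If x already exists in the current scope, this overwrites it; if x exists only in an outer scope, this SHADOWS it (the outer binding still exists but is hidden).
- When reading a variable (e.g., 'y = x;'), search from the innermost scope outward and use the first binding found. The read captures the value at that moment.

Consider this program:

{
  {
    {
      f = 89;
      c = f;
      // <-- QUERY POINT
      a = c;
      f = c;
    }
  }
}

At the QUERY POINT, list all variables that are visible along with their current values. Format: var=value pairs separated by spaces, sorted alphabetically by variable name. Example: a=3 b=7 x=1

Step 1: enter scope (depth=1)
Step 2: enter scope (depth=2)
Step 3: enter scope (depth=3)
Step 4: declare f=89 at depth 3
Step 5: declare c=(read f)=89 at depth 3
Visible at query point: c=89 f=89

Answer: c=89 f=89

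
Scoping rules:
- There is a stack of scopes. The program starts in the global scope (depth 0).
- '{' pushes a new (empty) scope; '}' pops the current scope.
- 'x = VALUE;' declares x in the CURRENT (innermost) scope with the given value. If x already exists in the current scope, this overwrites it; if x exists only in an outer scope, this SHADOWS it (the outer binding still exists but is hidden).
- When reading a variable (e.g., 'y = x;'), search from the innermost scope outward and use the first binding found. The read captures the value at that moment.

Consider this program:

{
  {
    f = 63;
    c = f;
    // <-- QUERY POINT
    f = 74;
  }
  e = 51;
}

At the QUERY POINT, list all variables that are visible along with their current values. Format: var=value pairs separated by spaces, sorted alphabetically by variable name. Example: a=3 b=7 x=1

Step 1: enter scope (depth=1)
Step 2: enter scope (depth=2)
Step 3: declare f=63 at depth 2
Step 4: declare c=(read f)=63 at depth 2
Visible at query point: c=63 f=63

Answer: c=63 f=63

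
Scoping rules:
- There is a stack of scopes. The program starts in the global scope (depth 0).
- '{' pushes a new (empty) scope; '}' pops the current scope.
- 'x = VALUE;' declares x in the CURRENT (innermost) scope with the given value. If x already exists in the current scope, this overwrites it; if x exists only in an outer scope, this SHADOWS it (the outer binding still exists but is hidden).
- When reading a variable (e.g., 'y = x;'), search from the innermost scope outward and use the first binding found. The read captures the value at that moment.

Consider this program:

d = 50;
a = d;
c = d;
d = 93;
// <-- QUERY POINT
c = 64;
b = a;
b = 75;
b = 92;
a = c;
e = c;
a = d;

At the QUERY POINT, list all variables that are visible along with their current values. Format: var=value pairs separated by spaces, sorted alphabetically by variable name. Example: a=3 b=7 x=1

Answer: a=50 c=50 d=93

Derivation:
Step 1: declare d=50 at depth 0
Step 2: declare a=(read d)=50 at depth 0
Step 3: declare c=(read d)=50 at depth 0
Step 4: declare d=93 at depth 0
Visible at query point: a=50 c=50 d=93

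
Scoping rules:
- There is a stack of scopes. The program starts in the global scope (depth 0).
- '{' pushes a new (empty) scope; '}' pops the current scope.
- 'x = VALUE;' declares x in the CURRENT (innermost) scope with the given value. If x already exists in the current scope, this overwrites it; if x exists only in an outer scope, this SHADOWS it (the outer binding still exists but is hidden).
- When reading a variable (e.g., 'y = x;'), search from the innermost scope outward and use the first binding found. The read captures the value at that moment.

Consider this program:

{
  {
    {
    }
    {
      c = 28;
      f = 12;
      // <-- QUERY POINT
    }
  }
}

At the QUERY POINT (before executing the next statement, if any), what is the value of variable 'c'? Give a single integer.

Step 1: enter scope (depth=1)
Step 2: enter scope (depth=2)
Step 3: enter scope (depth=3)
Step 4: exit scope (depth=2)
Step 5: enter scope (depth=3)
Step 6: declare c=28 at depth 3
Step 7: declare f=12 at depth 3
Visible at query point: c=28 f=12

Answer: 28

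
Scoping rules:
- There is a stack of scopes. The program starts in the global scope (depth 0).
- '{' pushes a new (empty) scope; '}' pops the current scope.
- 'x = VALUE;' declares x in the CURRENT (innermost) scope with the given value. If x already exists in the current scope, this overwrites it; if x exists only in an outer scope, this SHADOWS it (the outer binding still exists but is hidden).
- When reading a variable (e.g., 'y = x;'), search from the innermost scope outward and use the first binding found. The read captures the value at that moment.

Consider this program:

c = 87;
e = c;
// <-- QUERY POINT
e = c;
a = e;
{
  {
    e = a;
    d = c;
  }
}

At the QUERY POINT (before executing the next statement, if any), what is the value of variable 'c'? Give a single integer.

Step 1: declare c=87 at depth 0
Step 2: declare e=(read c)=87 at depth 0
Visible at query point: c=87 e=87

Answer: 87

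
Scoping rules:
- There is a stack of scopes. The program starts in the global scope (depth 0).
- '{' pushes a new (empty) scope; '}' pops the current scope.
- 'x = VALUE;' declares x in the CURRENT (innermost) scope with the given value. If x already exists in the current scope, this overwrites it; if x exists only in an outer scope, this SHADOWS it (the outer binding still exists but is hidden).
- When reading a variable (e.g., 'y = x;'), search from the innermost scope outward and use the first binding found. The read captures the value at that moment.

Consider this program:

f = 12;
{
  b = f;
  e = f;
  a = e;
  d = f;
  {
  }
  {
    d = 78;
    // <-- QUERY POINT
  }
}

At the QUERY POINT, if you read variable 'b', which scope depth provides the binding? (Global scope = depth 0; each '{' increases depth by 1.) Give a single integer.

Step 1: declare f=12 at depth 0
Step 2: enter scope (depth=1)
Step 3: declare b=(read f)=12 at depth 1
Step 4: declare e=(read f)=12 at depth 1
Step 5: declare a=(read e)=12 at depth 1
Step 6: declare d=(read f)=12 at depth 1
Step 7: enter scope (depth=2)
Step 8: exit scope (depth=1)
Step 9: enter scope (depth=2)
Step 10: declare d=78 at depth 2
Visible at query point: a=12 b=12 d=78 e=12 f=12

Answer: 1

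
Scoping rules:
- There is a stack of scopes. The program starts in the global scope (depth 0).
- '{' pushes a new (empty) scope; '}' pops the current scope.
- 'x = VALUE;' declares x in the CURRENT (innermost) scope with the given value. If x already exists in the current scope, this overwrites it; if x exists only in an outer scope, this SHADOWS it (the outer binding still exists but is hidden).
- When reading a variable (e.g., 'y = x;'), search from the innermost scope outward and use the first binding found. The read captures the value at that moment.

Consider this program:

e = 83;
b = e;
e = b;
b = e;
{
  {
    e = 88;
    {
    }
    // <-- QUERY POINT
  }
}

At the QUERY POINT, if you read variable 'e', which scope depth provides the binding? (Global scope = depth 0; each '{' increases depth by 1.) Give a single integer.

Answer: 2

Derivation:
Step 1: declare e=83 at depth 0
Step 2: declare b=(read e)=83 at depth 0
Step 3: declare e=(read b)=83 at depth 0
Step 4: declare b=(read e)=83 at depth 0
Step 5: enter scope (depth=1)
Step 6: enter scope (depth=2)
Step 7: declare e=88 at depth 2
Step 8: enter scope (depth=3)
Step 9: exit scope (depth=2)
Visible at query point: b=83 e=88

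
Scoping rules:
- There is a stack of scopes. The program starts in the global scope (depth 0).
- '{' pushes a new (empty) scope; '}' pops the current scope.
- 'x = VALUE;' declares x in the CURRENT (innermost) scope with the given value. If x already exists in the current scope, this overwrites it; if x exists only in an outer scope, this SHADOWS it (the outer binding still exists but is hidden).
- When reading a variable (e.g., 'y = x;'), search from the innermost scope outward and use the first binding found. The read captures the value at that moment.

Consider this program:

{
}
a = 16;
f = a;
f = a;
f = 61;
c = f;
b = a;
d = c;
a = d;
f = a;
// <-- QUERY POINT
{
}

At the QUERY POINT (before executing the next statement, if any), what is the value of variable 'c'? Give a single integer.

Answer: 61

Derivation:
Step 1: enter scope (depth=1)
Step 2: exit scope (depth=0)
Step 3: declare a=16 at depth 0
Step 4: declare f=(read a)=16 at depth 0
Step 5: declare f=(read a)=16 at depth 0
Step 6: declare f=61 at depth 0
Step 7: declare c=(read f)=61 at depth 0
Step 8: declare b=(read a)=16 at depth 0
Step 9: declare d=(read c)=61 at depth 0
Step 10: declare a=(read d)=61 at depth 0
Step 11: declare f=(read a)=61 at depth 0
Visible at query point: a=61 b=16 c=61 d=61 f=61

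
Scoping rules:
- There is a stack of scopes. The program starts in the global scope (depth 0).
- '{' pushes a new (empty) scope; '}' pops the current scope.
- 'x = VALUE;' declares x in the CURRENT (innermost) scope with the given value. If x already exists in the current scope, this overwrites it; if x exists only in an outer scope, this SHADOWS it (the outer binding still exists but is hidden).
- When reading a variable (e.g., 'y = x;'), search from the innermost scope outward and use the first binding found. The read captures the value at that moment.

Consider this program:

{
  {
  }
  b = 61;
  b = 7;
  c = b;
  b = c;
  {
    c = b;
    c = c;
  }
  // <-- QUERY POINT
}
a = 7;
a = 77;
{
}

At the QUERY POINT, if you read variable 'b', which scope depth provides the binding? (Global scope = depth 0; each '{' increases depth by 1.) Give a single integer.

Step 1: enter scope (depth=1)
Step 2: enter scope (depth=2)
Step 3: exit scope (depth=1)
Step 4: declare b=61 at depth 1
Step 5: declare b=7 at depth 1
Step 6: declare c=(read b)=7 at depth 1
Step 7: declare b=(read c)=7 at depth 1
Step 8: enter scope (depth=2)
Step 9: declare c=(read b)=7 at depth 2
Step 10: declare c=(read c)=7 at depth 2
Step 11: exit scope (depth=1)
Visible at query point: b=7 c=7

Answer: 1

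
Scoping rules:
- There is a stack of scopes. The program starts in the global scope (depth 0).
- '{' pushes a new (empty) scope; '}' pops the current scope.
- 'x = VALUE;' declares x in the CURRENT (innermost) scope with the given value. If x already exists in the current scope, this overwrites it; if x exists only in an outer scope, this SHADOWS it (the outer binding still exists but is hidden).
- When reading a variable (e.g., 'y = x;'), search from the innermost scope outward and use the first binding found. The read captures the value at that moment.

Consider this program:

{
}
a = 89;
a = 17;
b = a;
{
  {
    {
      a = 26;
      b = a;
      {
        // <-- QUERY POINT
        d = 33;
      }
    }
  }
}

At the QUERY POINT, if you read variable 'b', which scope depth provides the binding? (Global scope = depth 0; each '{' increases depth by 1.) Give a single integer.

Step 1: enter scope (depth=1)
Step 2: exit scope (depth=0)
Step 3: declare a=89 at depth 0
Step 4: declare a=17 at depth 0
Step 5: declare b=(read a)=17 at depth 0
Step 6: enter scope (depth=1)
Step 7: enter scope (depth=2)
Step 8: enter scope (depth=3)
Step 9: declare a=26 at depth 3
Step 10: declare b=(read a)=26 at depth 3
Step 11: enter scope (depth=4)
Visible at query point: a=26 b=26

Answer: 3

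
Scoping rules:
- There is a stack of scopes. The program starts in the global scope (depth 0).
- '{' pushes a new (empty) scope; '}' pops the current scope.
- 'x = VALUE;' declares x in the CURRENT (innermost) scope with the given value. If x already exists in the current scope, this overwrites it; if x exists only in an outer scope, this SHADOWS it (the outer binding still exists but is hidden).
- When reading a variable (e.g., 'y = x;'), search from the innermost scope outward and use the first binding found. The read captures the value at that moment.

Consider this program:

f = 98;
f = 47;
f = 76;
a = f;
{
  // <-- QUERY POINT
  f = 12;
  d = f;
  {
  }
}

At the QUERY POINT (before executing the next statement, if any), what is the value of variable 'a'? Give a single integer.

Step 1: declare f=98 at depth 0
Step 2: declare f=47 at depth 0
Step 3: declare f=76 at depth 0
Step 4: declare a=(read f)=76 at depth 0
Step 5: enter scope (depth=1)
Visible at query point: a=76 f=76

Answer: 76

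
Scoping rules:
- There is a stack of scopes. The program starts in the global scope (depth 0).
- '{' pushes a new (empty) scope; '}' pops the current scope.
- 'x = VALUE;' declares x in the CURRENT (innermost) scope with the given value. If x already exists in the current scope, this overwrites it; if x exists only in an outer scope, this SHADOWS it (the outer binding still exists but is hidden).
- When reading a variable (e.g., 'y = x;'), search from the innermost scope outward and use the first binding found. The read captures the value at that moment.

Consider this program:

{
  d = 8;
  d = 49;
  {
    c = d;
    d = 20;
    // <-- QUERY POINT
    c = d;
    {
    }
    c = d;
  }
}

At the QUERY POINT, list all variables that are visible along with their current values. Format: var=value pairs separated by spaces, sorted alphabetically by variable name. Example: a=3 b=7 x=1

Step 1: enter scope (depth=1)
Step 2: declare d=8 at depth 1
Step 3: declare d=49 at depth 1
Step 4: enter scope (depth=2)
Step 5: declare c=(read d)=49 at depth 2
Step 6: declare d=20 at depth 2
Visible at query point: c=49 d=20

Answer: c=49 d=20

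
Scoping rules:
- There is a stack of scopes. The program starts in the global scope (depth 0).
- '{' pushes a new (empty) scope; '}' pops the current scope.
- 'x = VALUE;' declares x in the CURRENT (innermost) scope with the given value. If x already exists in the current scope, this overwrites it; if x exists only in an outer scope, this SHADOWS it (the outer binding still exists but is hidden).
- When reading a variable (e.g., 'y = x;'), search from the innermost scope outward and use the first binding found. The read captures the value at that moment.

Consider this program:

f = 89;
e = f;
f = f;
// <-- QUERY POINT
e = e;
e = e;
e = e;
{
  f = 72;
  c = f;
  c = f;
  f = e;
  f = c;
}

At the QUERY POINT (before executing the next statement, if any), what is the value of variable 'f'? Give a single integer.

Step 1: declare f=89 at depth 0
Step 2: declare e=(read f)=89 at depth 0
Step 3: declare f=(read f)=89 at depth 0
Visible at query point: e=89 f=89

Answer: 89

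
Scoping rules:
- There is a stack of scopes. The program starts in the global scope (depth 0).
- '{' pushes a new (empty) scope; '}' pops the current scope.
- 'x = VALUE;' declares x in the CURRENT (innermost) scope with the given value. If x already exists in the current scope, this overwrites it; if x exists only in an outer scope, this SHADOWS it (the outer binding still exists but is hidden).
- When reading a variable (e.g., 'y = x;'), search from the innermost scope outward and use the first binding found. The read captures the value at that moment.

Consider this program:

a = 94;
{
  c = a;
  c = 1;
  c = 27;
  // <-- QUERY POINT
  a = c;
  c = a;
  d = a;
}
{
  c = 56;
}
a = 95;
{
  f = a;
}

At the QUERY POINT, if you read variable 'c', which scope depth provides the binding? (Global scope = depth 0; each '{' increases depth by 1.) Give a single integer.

Step 1: declare a=94 at depth 0
Step 2: enter scope (depth=1)
Step 3: declare c=(read a)=94 at depth 1
Step 4: declare c=1 at depth 1
Step 5: declare c=27 at depth 1
Visible at query point: a=94 c=27

Answer: 1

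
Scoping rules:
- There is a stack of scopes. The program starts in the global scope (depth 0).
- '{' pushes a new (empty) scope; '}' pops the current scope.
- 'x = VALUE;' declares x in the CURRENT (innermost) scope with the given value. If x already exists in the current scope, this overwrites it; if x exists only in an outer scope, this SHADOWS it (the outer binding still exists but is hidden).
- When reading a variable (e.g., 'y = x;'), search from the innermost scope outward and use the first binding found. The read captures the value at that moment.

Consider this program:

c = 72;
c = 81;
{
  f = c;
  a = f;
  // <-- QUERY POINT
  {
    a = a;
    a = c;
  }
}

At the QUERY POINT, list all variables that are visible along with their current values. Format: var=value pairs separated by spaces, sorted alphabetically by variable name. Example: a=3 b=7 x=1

Step 1: declare c=72 at depth 0
Step 2: declare c=81 at depth 0
Step 3: enter scope (depth=1)
Step 4: declare f=(read c)=81 at depth 1
Step 5: declare a=(read f)=81 at depth 1
Visible at query point: a=81 c=81 f=81

Answer: a=81 c=81 f=81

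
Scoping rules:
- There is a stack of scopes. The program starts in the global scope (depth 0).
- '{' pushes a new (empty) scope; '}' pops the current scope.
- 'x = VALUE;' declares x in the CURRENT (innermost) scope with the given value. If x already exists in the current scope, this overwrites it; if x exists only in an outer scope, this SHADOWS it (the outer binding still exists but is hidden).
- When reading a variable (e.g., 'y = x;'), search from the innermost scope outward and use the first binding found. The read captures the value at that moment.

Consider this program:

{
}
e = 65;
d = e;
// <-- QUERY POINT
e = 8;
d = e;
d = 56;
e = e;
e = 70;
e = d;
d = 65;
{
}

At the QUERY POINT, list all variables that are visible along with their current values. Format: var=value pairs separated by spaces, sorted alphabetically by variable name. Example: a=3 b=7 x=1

Step 1: enter scope (depth=1)
Step 2: exit scope (depth=0)
Step 3: declare e=65 at depth 0
Step 4: declare d=(read e)=65 at depth 0
Visible at query point: d=65 e=65

Answer: d=65 e=65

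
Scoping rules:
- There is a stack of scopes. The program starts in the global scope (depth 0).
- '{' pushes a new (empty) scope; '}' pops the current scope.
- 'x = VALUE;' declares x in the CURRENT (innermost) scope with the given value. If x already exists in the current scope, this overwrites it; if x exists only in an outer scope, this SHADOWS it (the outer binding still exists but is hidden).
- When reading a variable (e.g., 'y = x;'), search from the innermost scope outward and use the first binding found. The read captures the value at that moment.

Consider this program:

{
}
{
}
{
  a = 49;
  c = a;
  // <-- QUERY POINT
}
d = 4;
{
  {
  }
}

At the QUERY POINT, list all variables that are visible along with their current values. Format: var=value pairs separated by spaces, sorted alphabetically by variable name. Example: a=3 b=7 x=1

Answer: a=49 c=49

Derivation:
Step 1: enter scope (depth=1)
Step 2: exit scope (depth=0)
Step 3: enter scope (depth=1)
Step 4: exit scope (depth=0)
Step 5: enter scope (depth=1)
Step 6: declare a=49 at depth 1
Step 7: declare c=(read a)=49 at depth 1
Visible at query point: a=49 c=49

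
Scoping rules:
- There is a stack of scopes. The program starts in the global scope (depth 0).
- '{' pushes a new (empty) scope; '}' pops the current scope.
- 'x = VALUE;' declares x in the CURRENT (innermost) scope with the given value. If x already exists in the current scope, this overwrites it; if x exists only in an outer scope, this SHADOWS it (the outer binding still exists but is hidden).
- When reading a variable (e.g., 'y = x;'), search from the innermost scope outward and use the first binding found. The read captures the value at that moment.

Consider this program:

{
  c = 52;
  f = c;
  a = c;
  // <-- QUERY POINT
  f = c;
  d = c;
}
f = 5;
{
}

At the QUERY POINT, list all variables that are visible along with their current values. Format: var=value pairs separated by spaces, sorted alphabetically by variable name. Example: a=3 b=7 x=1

Answer: a=52 c=52 f=52

Derivation:
Step 1: enter scope (depth=1)
Step 2: declare c=52 at depth 1
Step 3: declare f=(read c)=52 at depth 1
Step 4: declare a=(read c)=52 at depth 1
Visible at query point: a=52 c=52 f=52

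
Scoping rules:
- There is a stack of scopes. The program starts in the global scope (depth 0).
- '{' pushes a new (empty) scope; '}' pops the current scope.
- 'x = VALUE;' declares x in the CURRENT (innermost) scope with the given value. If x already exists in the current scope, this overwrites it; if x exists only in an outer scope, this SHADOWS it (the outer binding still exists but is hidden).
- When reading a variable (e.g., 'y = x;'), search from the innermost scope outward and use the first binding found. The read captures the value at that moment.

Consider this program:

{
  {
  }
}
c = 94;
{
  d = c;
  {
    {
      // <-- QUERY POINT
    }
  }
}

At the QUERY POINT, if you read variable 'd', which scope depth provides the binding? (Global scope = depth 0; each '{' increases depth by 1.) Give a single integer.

Step 1: enter scope (depth=1)
Step 2: enter scope (depth=2)
Step 3: exit scope (depth=1)
Step 4: exit scope (depth=0)
Step 5: declare c=94 at depth 0
Step 6: enter scope (depth=1)
Step 7: declare d=(read c)=94 at depth 1
Step 8: enter scope (depth=2)
Step 9: enter scope (depth=3)
Visible at query point: c=94 d=94

Answer: 1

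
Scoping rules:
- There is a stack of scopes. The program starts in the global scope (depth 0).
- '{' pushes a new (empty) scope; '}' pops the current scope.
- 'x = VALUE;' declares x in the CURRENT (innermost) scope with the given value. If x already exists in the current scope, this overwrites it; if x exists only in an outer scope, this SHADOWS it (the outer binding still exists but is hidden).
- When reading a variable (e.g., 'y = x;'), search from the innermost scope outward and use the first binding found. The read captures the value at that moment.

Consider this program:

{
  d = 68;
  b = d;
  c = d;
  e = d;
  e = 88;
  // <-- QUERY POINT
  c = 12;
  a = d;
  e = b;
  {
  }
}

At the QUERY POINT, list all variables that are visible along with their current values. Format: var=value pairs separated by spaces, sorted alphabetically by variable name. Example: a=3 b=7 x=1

Answer: b=68 c=68 d=68 e=88

Derivation:
Step 1: enter scope (depth=1)
Step 2: declare d=68 at depth 1
Step 3: declare b=(read d)=68 at depth 1
Step 4: declare c=(read d)=68 at depth 1
Step 5: declare e=(read d)=68 at depth 1
Step 6: declare e=88 at depth 1
Visible at query point: b=68 c=68 d=68 e=88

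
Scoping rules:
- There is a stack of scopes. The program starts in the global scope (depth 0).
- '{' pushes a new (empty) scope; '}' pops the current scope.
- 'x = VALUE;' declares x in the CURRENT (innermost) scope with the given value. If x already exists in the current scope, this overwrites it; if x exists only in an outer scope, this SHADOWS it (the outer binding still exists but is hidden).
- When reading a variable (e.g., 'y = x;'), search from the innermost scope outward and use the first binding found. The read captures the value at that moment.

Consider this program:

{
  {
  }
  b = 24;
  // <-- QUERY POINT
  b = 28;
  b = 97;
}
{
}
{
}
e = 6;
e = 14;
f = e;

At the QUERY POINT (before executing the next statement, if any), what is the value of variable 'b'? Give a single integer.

Step 1: enter scope (depth=1)
Step 2: enter scope (depth=2)
Step 3: exit scope (depth=1)
Step 4: declare b=24 at depth 1
Visible at query point: b=24

Answer: 24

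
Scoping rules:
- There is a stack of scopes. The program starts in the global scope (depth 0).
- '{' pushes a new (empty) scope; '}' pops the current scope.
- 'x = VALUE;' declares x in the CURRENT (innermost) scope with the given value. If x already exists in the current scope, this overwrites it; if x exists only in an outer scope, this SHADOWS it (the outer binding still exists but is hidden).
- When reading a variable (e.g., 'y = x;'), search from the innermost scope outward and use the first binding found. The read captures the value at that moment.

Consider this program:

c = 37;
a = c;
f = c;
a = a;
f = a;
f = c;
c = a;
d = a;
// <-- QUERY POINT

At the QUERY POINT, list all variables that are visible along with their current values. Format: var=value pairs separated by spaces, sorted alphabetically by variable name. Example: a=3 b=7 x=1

Answer: a=37 c=37 d=37 f=37

Derivation:
Step 1: declare c=37 at depth 0
Step 2: declare a=(read c)=37 at depth 0
Step 3: declare f=(read c)=37 at depth 0
Step 4: declare a=(read a)=37 at depth 0
Step 5: declare f=(read a)=37 at depth 0
Step 6: declare f=(read c)=37 at depth 0
Step 7: declare c=(read a)=37 at depth 0
Step 8: declare d=(read a)=37 at depth 0
Visible at query point: a=37 c=37 d=37 f=37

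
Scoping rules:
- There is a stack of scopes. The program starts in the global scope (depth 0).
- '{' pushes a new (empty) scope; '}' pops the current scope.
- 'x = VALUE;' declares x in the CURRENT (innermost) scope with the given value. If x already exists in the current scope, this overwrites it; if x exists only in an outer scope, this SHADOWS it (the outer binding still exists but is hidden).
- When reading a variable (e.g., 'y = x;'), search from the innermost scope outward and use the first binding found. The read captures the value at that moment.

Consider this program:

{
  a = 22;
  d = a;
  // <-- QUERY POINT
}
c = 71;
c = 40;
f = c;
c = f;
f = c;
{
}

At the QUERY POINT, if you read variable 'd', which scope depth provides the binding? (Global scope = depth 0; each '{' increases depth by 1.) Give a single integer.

Step 1: enter scope (depth=1)
Step 2: declare a=22 at depth 1
Step 3: declare d=(read a)=22 at depth 1
Visible at query point: a=22 d=22

Answer: 1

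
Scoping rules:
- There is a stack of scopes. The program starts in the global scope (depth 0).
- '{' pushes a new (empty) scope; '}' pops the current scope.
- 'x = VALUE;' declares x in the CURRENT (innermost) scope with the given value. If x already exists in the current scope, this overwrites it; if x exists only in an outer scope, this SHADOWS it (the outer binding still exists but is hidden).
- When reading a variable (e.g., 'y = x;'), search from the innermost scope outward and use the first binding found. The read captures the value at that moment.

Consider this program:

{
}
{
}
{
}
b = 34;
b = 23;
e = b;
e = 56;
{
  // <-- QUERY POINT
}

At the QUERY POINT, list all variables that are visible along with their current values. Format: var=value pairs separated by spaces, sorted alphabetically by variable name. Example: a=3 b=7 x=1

Answer: b=23 e=56

Derivation:
Step 1: enter scope (depth=1)
Step 2: exit scope (depth=0)
Step 3: enter scope (depth=1)
Step 4: exit scope (depth=0)
Step 5: enter scope (depth=1)
Step 6: exit scope (depth=0)
Step 7: declare b=34 at depth 0
Step 8: declare b=23 at depth 0
Step 9: declare e=(read b)=23 at depth 0
Step 10: declare e=56 at depth 0
Step 11: enter scope (depth=1)
Visible at query point: b=23 e=56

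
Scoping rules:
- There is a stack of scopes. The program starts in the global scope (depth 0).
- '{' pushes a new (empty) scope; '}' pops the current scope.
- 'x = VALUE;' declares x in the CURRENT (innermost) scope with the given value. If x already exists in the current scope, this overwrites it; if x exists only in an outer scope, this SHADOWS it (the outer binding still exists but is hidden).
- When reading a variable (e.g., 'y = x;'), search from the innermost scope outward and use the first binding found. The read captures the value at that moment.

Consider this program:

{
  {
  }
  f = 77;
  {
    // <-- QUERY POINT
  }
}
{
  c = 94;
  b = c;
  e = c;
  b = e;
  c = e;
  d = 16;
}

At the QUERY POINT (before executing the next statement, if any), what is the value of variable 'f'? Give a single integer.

Step 1: enter scope (depth=1)
Step 2: enter scope (depth=2)
Step 3: exit scope (depth=1)
Step 4: declare f=77 at depth 1
Step 5: enter scope (depth=2)
Visible at query point: f=77

Answer: 77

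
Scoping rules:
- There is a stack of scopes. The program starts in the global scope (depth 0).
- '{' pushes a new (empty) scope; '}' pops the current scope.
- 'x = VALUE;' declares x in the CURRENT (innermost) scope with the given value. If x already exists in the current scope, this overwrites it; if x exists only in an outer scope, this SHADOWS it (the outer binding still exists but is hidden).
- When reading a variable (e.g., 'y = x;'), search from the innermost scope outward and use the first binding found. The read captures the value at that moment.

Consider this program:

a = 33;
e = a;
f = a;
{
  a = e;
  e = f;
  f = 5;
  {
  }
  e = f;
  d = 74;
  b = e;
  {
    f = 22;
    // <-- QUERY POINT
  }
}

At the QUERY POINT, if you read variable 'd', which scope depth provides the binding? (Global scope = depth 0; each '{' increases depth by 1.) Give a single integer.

Step 1: declare a=33 at depth 0
Step 2: declare e=(read a)=33 at depth 0
Step 3: declare f=(read a)=33 at depth 0
Step 4: enter scope (depth=1)
Step 5: declare a=(read e)=33 at depth 1
Step 6: declare e=(read f)=33 at depth 1
Step 7: declare f=5 at depth 1
Step 8: enter scope (depth=2)
Step 9: exit scope (depth=1)
Step 10: declare e=(read f)=5 at depth 1
Step 11: declare d=74 at depth 1
Step 12: declare b=(read e)=5 at depth 1
Step 13: enter scope (depth=2)
Step 14: declare f=22 at depth 2
Visible at query point: a=33 b=5 d=74 e=5 f=22

Answer: 1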